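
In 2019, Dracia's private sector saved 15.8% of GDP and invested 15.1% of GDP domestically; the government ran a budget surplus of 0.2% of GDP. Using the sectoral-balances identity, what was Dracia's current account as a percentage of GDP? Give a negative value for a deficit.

0.9

By the sectoral-balances identity, CA = (S_private - I) + (T - G).
Private balance = 15.8 - 15.1 = 0.7
Government balance (T - G) = 0.2
CA = 0.7 + 0.2 = 0.9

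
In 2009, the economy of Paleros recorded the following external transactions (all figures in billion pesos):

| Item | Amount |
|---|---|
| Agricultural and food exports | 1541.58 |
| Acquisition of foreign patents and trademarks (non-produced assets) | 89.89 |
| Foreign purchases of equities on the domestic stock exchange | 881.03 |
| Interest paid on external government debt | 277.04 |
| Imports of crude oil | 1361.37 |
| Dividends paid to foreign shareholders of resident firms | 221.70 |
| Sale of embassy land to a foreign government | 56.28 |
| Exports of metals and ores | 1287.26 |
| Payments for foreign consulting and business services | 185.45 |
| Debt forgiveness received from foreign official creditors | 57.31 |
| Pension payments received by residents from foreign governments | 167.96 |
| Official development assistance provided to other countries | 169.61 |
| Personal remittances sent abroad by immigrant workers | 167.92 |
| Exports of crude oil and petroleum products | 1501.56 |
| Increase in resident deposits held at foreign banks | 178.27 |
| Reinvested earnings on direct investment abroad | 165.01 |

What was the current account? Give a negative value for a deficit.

Goods: 1287.26 - 1361.37 + 1541.58 + 1501.56 = 2969.03
Services: -185.45
Primary income: 165.01 - 277.04 - 221.70 = -333.73
Secondary income: -169.61 - 167.92 + 167.96 = -169.57
Current account = 2969.03 + (-185.45) + (-333.73) + (-169.57) = 2280.28
(Excluded from the current account — capital account: acquisition of foreign patents and trademarks (non-produced assets) 89.89, sale of embassy land to a foreign government 56.28, debt forgiveness received from foreign official creditors 57.31; financial account: foreign purchases of equities on the domestic stock exchange 881.03, increase in resident deposits held at foreign banks 178.27.)

2280.28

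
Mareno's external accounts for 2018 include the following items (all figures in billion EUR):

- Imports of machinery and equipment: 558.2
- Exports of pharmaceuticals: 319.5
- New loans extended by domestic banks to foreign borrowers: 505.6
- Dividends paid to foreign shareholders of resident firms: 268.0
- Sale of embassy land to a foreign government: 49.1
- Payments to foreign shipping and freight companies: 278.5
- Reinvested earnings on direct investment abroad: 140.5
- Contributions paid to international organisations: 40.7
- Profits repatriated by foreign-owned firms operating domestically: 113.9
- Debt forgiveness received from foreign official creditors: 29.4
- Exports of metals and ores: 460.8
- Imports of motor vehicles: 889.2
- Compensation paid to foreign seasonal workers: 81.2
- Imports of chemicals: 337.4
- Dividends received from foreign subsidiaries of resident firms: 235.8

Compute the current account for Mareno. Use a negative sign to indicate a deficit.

-1410.5

Goods: -558.2 + 319.5 + 460.8 - 889.2 - 337.4 = -1004.5
Services: -278.5
Primary income: -113.9 + 235.8 + 140.5 - 81.2 - 268.0 = -86.8
Secondary income: -40.7
Current account = (-1004.5) + (-278.5) + (-86.8) + (-40.7) = -1410.5
(Excluded from the current account — financial account: new loans extended by domestic banks to foreign borrowers 505.6; capital account: sale of embassy land to a foreign government 49.1, debt forgiveness received from foreign official creditors 29.4.)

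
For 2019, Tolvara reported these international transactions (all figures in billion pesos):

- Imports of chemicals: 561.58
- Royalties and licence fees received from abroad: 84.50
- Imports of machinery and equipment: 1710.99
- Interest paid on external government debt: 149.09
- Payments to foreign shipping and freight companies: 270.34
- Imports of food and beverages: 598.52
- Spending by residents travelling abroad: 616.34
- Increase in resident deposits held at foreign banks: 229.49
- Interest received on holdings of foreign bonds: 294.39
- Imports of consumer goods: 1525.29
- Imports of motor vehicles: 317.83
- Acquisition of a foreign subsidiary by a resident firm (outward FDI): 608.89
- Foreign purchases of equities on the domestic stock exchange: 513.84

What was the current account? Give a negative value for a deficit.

-5371.09

Goods: -1525.29 - 317.83 - 598.52 - 561.58 - 1710.99 = -4714.21
Services: -616.34 + 84.50 - 270.34 = -802.18
Primary income: 294.39 - 149.09 = 145.30
Current account = (-4714.21) + (-802.18) + 145.30 = -5371.09
(Excluded from the current account — financial account: increase in resident deposits held at foreign banks 229.49, acquisition of a foreign subsidiary by a resident firm (outward FDI) 608.89, foreign purchases of equities on the domestic stock exchange 513.84.)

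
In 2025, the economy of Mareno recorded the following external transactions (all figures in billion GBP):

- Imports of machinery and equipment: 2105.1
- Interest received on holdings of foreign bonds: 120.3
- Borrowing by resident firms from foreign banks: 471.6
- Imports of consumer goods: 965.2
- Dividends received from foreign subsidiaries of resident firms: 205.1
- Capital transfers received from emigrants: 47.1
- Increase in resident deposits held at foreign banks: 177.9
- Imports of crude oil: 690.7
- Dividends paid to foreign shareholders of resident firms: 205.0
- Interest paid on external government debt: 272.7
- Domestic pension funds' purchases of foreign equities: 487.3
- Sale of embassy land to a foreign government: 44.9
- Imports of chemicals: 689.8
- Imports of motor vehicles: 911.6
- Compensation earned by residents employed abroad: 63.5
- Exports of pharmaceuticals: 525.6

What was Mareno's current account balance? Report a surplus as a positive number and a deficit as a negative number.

Goods: -911.6 - 965.2 - 2105.1 - 690.7 + 525.6 - 689.8 = -4836.8
Primary income: -205.0 - 272.7 + 120.3 + 205.1 + 63.5 = -88.8
Current account = (-4836.8) + (-88.8) = -4925.6
(Excluded from the current account — financial account: borrowing by resident firms from foreign banks 471.6, increase in resident deposits held at foreign banks 177.9, domestic pension funds' purchases of foreign equities 487.3; capital account: capital transfers received from emigrants 47.1, sale of embassy land to a foreign government 44.9.)

-4925.6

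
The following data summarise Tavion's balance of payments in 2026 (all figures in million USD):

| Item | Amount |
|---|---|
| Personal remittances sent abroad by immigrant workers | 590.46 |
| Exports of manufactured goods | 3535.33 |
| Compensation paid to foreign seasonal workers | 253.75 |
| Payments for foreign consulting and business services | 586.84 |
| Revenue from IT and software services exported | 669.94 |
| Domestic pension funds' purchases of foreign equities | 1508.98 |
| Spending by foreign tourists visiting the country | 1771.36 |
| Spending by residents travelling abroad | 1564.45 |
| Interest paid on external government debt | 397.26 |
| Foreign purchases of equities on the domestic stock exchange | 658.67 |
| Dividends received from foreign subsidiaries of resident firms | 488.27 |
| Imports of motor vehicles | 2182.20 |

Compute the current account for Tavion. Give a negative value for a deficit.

889.94

Goods: -2182.20 + 3535.33 = 1353.13
Services: -586.84 - 1564.45 + 669.94 + 1771.36 = 290.01
Primary income: -397.26 + 488.27 - 253.75 = -162.74
Secondary income: -590.46
Current account = 1353.13 + 290.01 + (-162.74) + (-590.46) = 889.94
(Excluded from the current account — financial account: domestic pension funds' purchases of foreign equities 1508.98, foreign purchases of equities on the domestic stock exchange 658.67.)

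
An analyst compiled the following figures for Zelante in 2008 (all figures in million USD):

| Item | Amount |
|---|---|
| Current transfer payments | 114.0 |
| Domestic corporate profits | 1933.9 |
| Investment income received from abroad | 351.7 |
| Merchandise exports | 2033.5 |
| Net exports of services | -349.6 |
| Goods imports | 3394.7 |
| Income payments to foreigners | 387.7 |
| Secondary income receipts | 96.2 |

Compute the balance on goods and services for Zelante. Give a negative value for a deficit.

Goods balance = 2033.5 - 3394.7 = -1361.2
Services balance = -349.6
Trade balance (goods + services) = -1361.2 + (-349.6) = -1710.8

-1710.8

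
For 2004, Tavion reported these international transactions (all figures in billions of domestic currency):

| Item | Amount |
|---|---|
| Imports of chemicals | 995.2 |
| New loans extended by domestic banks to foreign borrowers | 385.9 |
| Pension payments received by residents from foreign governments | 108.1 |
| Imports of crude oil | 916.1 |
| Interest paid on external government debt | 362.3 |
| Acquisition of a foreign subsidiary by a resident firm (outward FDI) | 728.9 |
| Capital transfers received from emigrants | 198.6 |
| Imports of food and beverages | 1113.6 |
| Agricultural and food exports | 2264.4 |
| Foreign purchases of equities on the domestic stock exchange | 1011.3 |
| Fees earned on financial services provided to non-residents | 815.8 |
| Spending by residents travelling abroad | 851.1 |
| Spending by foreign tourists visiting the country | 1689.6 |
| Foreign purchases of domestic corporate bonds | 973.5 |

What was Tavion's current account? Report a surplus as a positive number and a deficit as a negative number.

639.6

Goods: -995.2 - 916.1 - 1113.6 + 2264.4 = -760.5
Services: 815.8 - 851.1 + 1689.6 = 1654.3
Primary income: -362.3
Secondary income: 108.1
Current account = (-760.5) + 1654.3 + (-362.3) + 108.1 = 639.6
(Excluded from the current account — financial account: new loans extended by domestic banks to foreign borrowers 385.9, acquisition of a foreign subsidiary by a resident firm (outward FDI) 728.9, foreign purchases of equities on the domestic stock exchange 1011.3, foreign purchases of domestic corporate bonds 973.5; capital account: capital transfers received from emigrants 198.6.)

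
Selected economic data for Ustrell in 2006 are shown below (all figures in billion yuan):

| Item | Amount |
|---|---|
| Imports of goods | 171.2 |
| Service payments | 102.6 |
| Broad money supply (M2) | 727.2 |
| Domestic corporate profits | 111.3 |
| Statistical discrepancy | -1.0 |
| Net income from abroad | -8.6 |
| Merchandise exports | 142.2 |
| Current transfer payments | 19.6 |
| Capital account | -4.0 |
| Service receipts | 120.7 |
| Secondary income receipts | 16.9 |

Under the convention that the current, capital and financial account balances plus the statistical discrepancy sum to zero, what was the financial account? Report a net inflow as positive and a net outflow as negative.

27.2

Goods balance = 142.2 - 171.2 = -29.0
Services balance = 120.7 - 102.6 = 18.1
Trade balance (goods + services) = -29.0 + 18.1 = -10.9
Net primary income = -8.6
Net secondary income = 16.9 - 19.6 = -2.7
Current account = -10.9 + (-8.6) + (-2.7) = -22.2
Financial account = -(-22.2 + (-4.0) + (-1.0)) = 27.2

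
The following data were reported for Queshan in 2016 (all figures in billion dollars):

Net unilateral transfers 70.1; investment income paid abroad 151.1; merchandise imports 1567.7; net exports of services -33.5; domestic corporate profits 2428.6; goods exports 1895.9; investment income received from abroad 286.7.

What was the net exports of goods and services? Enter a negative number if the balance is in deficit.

294.7

Goods balance = 1895.9 - 1567.7 = 328.2
Services balance = -33.5
Trade balance (goods + services) = 328.2 + (-33.5) = 294.7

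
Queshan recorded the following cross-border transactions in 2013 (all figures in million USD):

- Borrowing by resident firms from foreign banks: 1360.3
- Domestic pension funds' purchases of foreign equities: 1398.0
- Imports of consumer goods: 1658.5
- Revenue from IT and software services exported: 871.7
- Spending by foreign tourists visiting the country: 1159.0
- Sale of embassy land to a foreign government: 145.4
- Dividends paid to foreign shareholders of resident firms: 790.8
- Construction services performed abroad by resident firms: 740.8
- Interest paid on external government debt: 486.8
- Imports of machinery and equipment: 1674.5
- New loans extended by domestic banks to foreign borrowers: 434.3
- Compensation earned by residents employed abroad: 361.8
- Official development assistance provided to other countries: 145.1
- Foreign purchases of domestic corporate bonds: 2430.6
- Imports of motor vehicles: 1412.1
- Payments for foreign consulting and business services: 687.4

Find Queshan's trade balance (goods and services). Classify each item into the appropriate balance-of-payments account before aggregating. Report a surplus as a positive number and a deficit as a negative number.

Goods: -1412.1 - 1674.5 - 1658.5 = -4745.1
Services: 1159.0 - 687.4 + 871.7 + 740.8 = 2084.1
Trade balance = -4745.1 + 2084.1 = -2661.0
(Excluded from the trade balance — financial account: borrowing by resident firms from foreign banks 1360.3, domestic pension funds' purchases of foreign equities 1398.0, new loans extended by domestic banks to foreign borrowers 434.3, foreign purchases of domestic corporate bonds 2430.6; capital account: sale of embassy land to a foreign government 145.4; primary income: dividends paid to foreign shareholders of resident firms 790.8, interest paid on external government debt 486.8, compensation earned by residents employed abroad 361.8; secondary income: official development assistance provided to other countries 145.1.)

-2661.0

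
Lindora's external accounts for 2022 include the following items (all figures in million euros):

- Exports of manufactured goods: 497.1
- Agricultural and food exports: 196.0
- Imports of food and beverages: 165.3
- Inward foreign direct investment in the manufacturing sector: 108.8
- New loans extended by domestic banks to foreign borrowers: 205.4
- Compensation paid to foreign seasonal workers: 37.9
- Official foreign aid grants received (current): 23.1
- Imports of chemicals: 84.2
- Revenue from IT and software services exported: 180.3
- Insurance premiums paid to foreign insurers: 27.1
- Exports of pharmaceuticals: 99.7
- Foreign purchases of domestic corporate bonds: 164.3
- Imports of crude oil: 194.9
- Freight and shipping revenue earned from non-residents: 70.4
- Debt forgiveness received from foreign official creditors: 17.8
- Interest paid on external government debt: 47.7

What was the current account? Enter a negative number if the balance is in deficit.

Goods: 196.0 + 99.7 - 165.3 - 194.9 - 84.2 + 497.1 = 348.4
Services: -27.1 + 180.3 + 70.4 = 223.6
Primary income: -37.9 - 47.7 = -85.6
Secondary income: 23.1
Current account = 348.4 + 223.6 + (-85.6) + 23.1 = 509.5
(Excluded from the current account — financial account: inward foreign direct investment in the manufacturing sector 108.8, new loans extended by domestic banks to foreign borrowers 205.4, foreign purchases of domestic corporate bonds 164.3; capital account: debt forgiveness received from foreign official creditors 17.8.)

509.5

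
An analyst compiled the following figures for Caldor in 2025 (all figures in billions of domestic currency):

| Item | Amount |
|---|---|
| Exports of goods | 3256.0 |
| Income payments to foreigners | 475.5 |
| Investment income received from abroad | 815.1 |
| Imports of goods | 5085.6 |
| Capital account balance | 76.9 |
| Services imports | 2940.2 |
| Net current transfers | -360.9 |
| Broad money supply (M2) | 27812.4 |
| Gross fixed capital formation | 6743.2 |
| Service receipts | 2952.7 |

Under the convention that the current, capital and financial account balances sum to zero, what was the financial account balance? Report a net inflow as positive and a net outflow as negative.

1761.5

Goods balance = 3256.0 - 5085.6 = -1829.6
Services balance = 2952.7 - 2940.2 = 12.5
Trade balance (goods + services) = -1829.6 + 12.5 = -1817.1
Net primary income = 815.1 - 475.5 = 339.6
Net secondary income = -360.9
Current account = -1817.1 + 339.6 + (-360.9) = -1838.4
Financial account = -(-1838.4 + 76.9) = 1761.5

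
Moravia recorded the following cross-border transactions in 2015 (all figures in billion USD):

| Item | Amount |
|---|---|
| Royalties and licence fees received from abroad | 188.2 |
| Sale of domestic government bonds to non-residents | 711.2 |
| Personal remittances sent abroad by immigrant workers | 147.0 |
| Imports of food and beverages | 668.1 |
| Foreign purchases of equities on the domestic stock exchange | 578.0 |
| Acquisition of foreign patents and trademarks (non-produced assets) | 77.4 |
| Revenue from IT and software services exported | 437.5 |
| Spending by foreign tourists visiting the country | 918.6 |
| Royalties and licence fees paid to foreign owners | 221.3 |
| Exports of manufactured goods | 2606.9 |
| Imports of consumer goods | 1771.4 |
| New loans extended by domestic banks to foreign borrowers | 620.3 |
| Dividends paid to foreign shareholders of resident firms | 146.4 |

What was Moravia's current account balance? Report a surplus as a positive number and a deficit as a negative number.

1197.0

Goods: 2606.9 - 668.1 - 1771.4 = 167.4
Services: 188.2 - 221.3 + 437.5 + 918.6 = 1323.0
Primary income: -146.4
Secondary income: -147.0
Current account = 167.4 + 1323.0 + (-146.4) + (-147.0) = 1197.0
(Excluded from the current account — financial account: sale of domestic government bonds to non-residents 711.2, foreign purchases of equities on the domestic stock exchange 578.0, new loans extended by domestic banks to foreign borrowers 620.3; capital account: acquisition of foreign patents and trademarks (non-produced assets) 77.4.)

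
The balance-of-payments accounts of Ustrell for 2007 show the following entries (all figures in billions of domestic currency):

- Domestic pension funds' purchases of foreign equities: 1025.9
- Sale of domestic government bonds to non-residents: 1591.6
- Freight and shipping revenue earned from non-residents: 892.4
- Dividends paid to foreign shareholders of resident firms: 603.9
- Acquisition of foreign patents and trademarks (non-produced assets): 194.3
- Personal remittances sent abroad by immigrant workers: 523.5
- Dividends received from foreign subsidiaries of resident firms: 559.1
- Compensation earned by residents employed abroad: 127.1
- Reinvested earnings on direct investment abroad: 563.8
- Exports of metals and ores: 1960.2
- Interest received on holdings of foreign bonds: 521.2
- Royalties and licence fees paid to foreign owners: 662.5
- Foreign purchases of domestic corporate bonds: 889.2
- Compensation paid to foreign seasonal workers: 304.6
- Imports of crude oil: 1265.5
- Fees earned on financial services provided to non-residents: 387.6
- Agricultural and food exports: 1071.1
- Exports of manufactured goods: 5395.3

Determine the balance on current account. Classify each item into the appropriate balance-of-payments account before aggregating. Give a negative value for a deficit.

Goods: 5395.3 + 1960.2 - 1265.5 + 1071.1 = 7161.1
Services: 892.4 - 662.5 + 387.6 = 617.5
Primary income: 127.1 - 603.9 - 304.6 + 563.8 + 559.1 + 521.2 = 862.7
Secondary income: -523.5
Current account = 7161.1 + 617.5 + 862.7 + (-523.5) = 8117.8
(Excluded from the current account — financial account: domestic pension funds' purchases of foreign equities 1025.9, sale of domestic government bonds to non-residents 1591.6, foreign purchases of domestic corporate bonds 889.2; capital account: acquisition of foreign patents and trademarks (non-produced assets) 194.3.)

8117.8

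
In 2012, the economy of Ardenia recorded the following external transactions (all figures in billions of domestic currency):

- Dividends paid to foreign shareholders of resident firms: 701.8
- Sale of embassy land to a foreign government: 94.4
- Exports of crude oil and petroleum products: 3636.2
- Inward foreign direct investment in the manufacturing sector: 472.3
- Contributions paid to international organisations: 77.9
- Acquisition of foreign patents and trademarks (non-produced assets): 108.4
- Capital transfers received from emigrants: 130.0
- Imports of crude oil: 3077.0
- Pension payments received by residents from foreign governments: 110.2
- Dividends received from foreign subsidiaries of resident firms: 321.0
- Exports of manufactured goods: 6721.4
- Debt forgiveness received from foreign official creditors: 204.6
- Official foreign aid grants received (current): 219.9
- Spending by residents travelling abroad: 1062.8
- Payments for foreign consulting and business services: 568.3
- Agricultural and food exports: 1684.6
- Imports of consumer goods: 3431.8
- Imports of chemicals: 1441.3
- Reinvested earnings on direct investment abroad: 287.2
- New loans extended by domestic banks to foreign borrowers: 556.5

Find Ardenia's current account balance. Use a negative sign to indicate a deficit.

Goods: -3077.0 + 1684.6 + 3636.2 - 1441.3 + 6721.4 - 3431.8 = 4092.1
Services: -568.3 - 1062.8 = -1631.1
Primary income: 287.2 + 321.0 - 701.8 = -93.6
Secondary income: 219.9 + 110.2 - 77.9 = 252.2
Current account = 4092.1 + (-1631.1) + (-93.6) + 252.2 = 2619.6
(Excluded from the current account — capital account: sale of embassy land to a foreign government 94.4, acquisition of foreign patents and trademarks (non-produced assets) 108.4, capital transfers received from emigrants 130.0, debt forgiveness received from foreign official creditors 204.6; financial account: inward foreign direct investment in the manufacturing sector 472.3, new loans extended by domestic banks to foreign borrowers 556.5.)

2619.6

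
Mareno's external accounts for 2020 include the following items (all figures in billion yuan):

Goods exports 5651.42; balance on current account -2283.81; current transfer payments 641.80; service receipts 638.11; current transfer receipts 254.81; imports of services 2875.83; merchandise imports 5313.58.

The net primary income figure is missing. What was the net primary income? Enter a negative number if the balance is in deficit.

3.06

Current account = goods balance + services balance + net primary income + net secondary income
Sum of the known components = -2286.87
Net primary income = CA - (known components) = -2283.81 - (-2286.87) = 3.06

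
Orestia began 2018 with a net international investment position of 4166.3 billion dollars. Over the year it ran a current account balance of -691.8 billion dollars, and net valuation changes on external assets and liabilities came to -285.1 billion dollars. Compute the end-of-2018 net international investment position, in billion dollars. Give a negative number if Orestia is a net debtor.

3189.4

Change in NIIP = current account + net valuation change = -691.8 + (-285.1) = -976.9
End-of-year NIIP = 4166.3 + (-976.9) = 3189.4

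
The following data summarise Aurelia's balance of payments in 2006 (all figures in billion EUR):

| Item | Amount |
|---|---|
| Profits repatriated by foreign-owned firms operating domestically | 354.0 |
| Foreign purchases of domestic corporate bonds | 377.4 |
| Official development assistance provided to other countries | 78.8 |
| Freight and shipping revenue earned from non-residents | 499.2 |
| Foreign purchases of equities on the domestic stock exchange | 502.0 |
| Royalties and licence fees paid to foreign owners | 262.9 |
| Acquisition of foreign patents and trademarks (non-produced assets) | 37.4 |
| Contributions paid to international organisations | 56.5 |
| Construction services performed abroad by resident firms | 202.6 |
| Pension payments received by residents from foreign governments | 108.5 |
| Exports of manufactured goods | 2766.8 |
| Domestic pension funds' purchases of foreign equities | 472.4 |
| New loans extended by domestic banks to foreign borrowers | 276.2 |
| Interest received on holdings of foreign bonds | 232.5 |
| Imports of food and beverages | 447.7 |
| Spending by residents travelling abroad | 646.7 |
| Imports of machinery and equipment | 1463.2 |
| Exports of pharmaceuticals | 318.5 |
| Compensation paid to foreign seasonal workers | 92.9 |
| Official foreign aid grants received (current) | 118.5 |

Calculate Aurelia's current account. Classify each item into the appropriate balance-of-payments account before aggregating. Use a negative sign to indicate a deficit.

843.9

Goods: 2766.8 + 318.5 - 447.7 - 1463.2 = 1174.4
Services: 499.2 + 202.6 - 646.7 - 262.9 = -207.8
Primary income: 232.5 - 354.0 - 92.9 = -214.4
Secondary income: 108.5 - 78.8 + 118.5 - 56.5 = 91.7
Current account = 1174.4 + (-207.8) + (-214.4) + 91.7 = 843.9
(Excluded from the current account — financial account: foreign purchases of domestic corporate bonds 377.4, foreign purchases of equities on the domestic stock exchange 502.0, domestic pension funds' purchases of foreign equities 472.4, new loans extended by domestic banks to foreign borrowers 276.2; capital account: acquisition of foreign patents and trademarks (non-produced assets) 37.4.)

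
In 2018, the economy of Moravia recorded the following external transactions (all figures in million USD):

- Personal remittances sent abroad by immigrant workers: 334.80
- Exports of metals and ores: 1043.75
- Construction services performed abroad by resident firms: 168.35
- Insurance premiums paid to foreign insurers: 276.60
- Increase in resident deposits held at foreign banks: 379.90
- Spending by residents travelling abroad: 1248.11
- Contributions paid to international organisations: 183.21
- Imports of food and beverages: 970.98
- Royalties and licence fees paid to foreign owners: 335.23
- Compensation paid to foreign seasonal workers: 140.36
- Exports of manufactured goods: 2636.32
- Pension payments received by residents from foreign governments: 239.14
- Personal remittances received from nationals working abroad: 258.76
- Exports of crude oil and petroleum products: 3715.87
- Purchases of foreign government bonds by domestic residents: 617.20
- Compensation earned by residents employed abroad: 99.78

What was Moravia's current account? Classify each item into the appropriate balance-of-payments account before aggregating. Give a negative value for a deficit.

4672.68

Goods: -970.98 + 3715.87 + 2636.32 + 1043.75 = 6424.96
Services: -276.60 - 1248.11 + 168.35 - 335.23 = -1691.59
Primary income: -140.36 + 99.78 = -40.58
Secondary income: -334.80 + 258.76 - 183.21 + 239.14 = -20.11
Current account = 6424.96 + (-1691.59) + (-40.58) + (-20.11) = 4672.68
(Excluded from the current account — financial account: increase in resident deposits held at foreign banks 379.90, purchases of foreign government bonds by domestic residents 617.20.)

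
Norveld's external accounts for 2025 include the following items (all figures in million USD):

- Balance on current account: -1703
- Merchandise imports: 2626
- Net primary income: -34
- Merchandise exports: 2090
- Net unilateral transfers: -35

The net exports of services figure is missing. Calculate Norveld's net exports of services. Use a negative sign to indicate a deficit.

Current account = goods balance + services balance + net primary income + net secondary income
Sum of the known components = -605
Net exports of services = CA - (known components) = -1703 - (-605) = -1098

-1098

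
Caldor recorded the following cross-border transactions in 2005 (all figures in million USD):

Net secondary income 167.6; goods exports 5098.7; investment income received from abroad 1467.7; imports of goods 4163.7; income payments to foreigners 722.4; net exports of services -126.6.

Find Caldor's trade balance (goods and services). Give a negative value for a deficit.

Goods balance = 5098.7 - 4163.7 = 935.0
Services balance = -126.6
Trade balance (goods + services) = 935.0 + (-126.6) = 808.4

808.4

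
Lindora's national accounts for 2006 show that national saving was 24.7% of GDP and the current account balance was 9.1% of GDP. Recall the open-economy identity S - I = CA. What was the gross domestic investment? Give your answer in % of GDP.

15.6

S - I = CA (net lending to the rest of the world).
I = S - CA = 24.7 - 9.1 = 15.6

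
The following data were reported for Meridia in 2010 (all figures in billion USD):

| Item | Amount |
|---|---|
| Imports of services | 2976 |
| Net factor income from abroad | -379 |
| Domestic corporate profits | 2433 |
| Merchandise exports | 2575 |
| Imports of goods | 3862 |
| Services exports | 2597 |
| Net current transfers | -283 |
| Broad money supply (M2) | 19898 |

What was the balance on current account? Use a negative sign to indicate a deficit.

-2328

Goods balance = 2575 - 3862 = -1287
Services balance = 2597 - 2976 = -379
Trade balance (goods + services) = -1287 + (-379) = -1666
Net primary income = -379
Net secondary income = -283
Current account = -1666 + (-379) + (-283) = -2328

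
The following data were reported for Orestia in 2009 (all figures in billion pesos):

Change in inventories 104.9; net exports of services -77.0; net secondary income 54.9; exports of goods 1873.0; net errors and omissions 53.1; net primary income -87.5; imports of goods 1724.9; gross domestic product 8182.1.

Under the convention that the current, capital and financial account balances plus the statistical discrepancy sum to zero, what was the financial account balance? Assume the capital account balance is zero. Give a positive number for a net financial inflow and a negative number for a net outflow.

Goods balance = 1873.0 - 1724.9 = 148.1
Services balance = -77.0
Trade balance (goods + services) = 148.1 + (-77.0) = 71.1
Net primary income = -87.5
Net secondary income = 54.9
Current account = 71.1 + (-87.5) + 54.9 = 38.5
Financial account = -(38.5 + 53.1) = -91.6

-91.6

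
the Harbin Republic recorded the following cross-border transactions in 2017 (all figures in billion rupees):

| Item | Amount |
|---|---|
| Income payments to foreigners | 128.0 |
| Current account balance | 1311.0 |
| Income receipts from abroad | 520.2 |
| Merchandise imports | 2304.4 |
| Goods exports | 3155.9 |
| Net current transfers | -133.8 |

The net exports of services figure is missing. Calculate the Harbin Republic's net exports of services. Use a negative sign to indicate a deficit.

Current account = goods balance + services balance + net primary income + net secondary income
Sum of the known components = 1109.9
Net exports of services = CA - (known components) = 1311.0 - 1109.9 = 201.1

201.1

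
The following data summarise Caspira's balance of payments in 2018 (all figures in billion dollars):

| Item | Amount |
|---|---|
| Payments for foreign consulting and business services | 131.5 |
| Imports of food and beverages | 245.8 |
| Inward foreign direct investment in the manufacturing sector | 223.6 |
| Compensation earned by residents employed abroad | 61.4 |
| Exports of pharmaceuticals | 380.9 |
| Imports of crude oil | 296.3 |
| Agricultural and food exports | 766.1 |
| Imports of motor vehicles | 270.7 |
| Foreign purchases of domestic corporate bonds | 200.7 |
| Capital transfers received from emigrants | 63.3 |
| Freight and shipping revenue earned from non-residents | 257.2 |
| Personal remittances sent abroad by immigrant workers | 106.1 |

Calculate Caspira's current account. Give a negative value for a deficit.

415.2

Goods: 380.9 + 766.1 - 245.8 - 270.7 - 296.3 = 334.2
Services: 257.2 - 131.5 = 125.7
Primary income: 61.4
Secondary income: -106.1
Current account = 334.2 + 125.7 + 61.4 + (-106.1) = 415.2
(Excluded from the current account — financial account: inward foreign direct investment in the manufacturing sector 223.6, foreign purchases of domestic corporate bonds 200.7; capital account: capital transfers received from emigrants 63.3.)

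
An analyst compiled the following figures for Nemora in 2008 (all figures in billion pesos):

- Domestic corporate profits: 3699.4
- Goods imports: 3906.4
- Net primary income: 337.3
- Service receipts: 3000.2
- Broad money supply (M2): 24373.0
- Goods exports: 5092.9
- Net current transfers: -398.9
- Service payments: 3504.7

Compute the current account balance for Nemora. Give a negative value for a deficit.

Goods balance = 5092.9 - 3906.4 = 1186.5
Services balance = 3000.2 - 3504.7 = -504.5
Trade balance (goods + services) = 1186.5 + (-504.5) = 682.0
Net primary income = 337.3
Net secondary income = -398.9
Current account = 682.0 + 337.3 + (-398.9) = 620.4

620.4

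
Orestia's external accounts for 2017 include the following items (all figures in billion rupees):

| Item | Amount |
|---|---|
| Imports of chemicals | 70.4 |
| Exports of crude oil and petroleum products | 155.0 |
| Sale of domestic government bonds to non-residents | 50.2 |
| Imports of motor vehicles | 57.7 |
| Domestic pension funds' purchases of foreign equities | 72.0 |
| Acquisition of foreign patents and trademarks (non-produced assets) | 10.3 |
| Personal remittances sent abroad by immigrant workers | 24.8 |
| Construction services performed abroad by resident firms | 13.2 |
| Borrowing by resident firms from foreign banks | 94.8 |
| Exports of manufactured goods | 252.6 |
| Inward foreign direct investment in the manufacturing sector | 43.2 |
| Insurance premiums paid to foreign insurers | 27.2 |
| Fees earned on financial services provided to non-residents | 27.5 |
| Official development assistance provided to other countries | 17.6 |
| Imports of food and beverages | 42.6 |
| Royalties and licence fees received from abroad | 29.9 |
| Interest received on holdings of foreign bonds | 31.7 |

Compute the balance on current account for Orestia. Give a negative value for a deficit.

Goods: 252.6 - 70.4 - 42.6 + 155.0 - 57.7 = 236.9
Services: -27.2 + 27.5 + 29.9 + 13.2 = 43.4
Primary income: 31.7
Secondary income: -24.8 - 17.6 = -42.4
Current account = 236.9 + 43.4 + 31.7 + (-42.4) = 269.6
(Excluded from the current account — financial account: sale of domestic government bonds to non-residents 50.2, domestic pension funds' purchases of foreign equities 72.0, borrowing by resident firms from foreign banks 94.8, inward foreign direct investment in the manufacturing sector 43.2; capital account: acquisition of foreign patents and trademarks (non-produced assets) 10.3.)

269.6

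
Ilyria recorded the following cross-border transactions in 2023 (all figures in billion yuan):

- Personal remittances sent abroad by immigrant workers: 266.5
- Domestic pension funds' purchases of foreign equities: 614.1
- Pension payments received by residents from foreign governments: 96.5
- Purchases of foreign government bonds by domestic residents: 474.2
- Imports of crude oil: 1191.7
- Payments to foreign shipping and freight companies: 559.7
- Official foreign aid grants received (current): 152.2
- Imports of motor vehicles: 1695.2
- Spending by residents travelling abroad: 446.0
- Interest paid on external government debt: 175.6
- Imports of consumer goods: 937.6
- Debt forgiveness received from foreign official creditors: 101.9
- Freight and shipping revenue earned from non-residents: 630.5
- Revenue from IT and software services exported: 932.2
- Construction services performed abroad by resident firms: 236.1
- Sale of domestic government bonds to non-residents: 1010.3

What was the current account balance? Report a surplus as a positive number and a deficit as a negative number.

-3224.8

Goods: -937.6 - 1191.7 - 1695.2 = -3824.5
Services: -446.0 + 630.5 + 236.1 - 559.7 + 932.2 = 793.1
Primary income: -175.6
Secondary income: -266.5 + 152.2 + 96.5 = -17.8
Current account = (-3824.5) + 793.1 + (-175.6) + (-17.8) = -3224.8
(Excluded from the current account — financial account: domestic pension funds' purchases of foreign equities 614.1, purchases of foreign government bonds by domestic residents 474.2, sale of domestic government bonds to non-residents 1010.3; capital account: debt forgiveness received from foreign official creditors 101.9.)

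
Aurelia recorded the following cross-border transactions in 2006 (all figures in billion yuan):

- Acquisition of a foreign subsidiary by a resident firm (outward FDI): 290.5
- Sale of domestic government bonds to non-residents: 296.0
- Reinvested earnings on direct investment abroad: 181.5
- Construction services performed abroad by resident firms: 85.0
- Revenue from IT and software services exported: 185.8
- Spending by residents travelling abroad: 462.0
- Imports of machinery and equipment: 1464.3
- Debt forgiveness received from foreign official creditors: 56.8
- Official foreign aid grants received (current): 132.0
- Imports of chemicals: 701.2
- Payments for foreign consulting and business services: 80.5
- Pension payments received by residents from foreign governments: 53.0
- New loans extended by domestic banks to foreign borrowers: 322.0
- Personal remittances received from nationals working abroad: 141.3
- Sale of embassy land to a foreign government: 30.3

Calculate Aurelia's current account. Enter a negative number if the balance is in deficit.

Goods: -701.2 - 1464.3 = -2165.5
Services: 185.8 - 462.0 + 85.0 - 80.5 = -271.7
Primary income: 181.5
Secondary income: 53.0 + 141.3 + 132.0 = 326.3
Current account = (-2165.5) + (-271.7) + 181.5 + 326.3 = -1929.4
(Excluded from the current account — financial account: acquisition of a foreign subsidiary by a resident firm (outward FDI) 290.5, sale of domestic government bonds to non-residents 296.0, new loans extended by domestic banks to foreign borrowers 322.0; capital account: debt forgiveness received from foreign official creditors 56.8, sale of embassy land to a foreign government 30.3.)

-1929.4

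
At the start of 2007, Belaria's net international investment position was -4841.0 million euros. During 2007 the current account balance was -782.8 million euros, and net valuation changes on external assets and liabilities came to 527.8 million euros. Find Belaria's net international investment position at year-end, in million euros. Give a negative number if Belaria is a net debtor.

-5096.0

Change in NIIP = current account + net valuation change = -782.8 + 527.8 = -255.0
End-of-year NIIP = -4841.0 + (-255.0) = -5096.0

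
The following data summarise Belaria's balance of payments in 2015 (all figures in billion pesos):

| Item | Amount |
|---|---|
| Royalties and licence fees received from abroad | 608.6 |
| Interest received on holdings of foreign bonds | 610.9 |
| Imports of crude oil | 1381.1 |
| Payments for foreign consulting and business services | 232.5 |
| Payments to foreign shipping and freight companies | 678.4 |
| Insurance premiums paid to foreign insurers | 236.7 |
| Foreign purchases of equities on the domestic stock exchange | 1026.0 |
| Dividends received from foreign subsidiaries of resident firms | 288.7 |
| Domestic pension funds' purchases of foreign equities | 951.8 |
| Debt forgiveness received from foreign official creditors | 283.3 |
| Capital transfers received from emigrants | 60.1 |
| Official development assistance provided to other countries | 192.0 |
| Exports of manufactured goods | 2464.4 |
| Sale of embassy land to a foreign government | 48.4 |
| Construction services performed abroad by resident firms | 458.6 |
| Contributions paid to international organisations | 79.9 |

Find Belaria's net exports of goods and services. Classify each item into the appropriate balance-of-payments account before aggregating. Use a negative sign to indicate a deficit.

1002.9

Goods: 2464.4 - 1381.1 = 1083.3
Services: -678.4 + 608.6 - 236.7 + 458.6 - 232.5 = -80.4
Trade balance = 1083.3 + (-80.4) = 1002.9
(Excluded from the trade balance — primary income: interest received on holdings of foreign bonds 610.9, dividends received from foreign subsidiaries of resident firms 288.7; financial account: foreign purchases of equities on the domestic stock exchange 1026.0, domestic pension funds' purchases of foreign equities 951.8; capital account: debt forgiveness received from foreign official creditors 283.3, capital transfers received from emigrants 60.1, sale of embassy land to a foreign government 48.4; secondary income: official development assistance provided to other countries 192.0, contributions paid to international organisations 79.9.)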